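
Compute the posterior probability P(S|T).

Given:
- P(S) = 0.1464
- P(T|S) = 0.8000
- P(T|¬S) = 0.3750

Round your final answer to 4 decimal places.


Bayes' theorem: P(S|T) = P(T|S) × P(S) / P(T)

Step 1: Calculate P(T) using law of total probability
P(T) = P(T|S)P(S) + P(T|¬S)P(¬S)
     = 0.8000 × 0.1464 + 0.3750 × 0.8536
     = 0.11712000 + 0.32010000
     = 0.43722000

Step 2: Apply Bayes' theorem
P(S|T) = P(T|S) × P(S) / P(T)
       = 0.11712000 / 0.43722000
       = 0.2679


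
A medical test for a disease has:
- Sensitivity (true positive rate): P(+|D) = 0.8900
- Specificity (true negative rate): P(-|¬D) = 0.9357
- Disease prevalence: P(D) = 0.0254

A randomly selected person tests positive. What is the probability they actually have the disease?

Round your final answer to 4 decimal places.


Let D = has disease, + = positive test

Given:
- P(D) = 0.0254 (prevalence)
- P(+|D) = 0.8900 (sensitivity)
- P(-|¬D) = 0.9357 (specificity)
- P(+|¬D) = 0.0643 (false positive rate = 1 - specificity)

Step 1: Find P(+)
P(+) = P(+|D)P(D) + P(+|¬D)P(¬D)
     = 0.8900 × 0.0254 + 0.0643 × 0.9746
     = 0.02260600 + 0.06266678
     = 0.08527278

Step 2: Apply Bayes' theorem for P(D|+)
P(D|+) = P(+|D)P(D) / P(+)
       = 0.02260600 / 0.08527278
       = 0.2651


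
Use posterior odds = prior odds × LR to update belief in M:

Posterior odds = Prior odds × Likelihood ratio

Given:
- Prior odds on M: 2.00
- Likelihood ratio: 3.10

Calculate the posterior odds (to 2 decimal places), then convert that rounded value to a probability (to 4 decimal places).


Step 1: Calculate posterior odds
Posterior odds = Prior odds × LR
               = 2.00 × 3.10
               = 6.20

Step 2: Convert to probability
P(M|E) = Posterior odds / (1 + Posterior odds)
       = 6.20 / (1 + 6.20)
       = 6.20 / 7.20
       = 0.8611

The evidence increased P(M) from 0.6667 to 0.8611.


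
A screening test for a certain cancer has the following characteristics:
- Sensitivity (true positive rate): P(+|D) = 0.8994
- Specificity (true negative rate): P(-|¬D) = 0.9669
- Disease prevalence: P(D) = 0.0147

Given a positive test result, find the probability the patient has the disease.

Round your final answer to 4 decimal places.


Let D = has disease, + = positive test

Given:
- P(D) = 0.0147 (prevalence)
- P(+|D) = 0.8994 (sensitivity)
- P(-|¬D) = 0.9669 (specificity)
- P(+|¬D) = 0.0331 (false positive rate = 1 - specificity)

Step 1: Find P(+)
P(+) = P(+|D)P(D) + P(+|¬D)P(¬D)
     = 0.8994 × 0.0147 + 0.0331 × 0.9853
     = 0.01322118 + 0.03261343
     = 0.04583461

Step 2: Apply Bayes' theorem for P(D|+)
P(D|+) = P(+|D)P(D) / P(+)
       = 0.01322118 / 0.04583461
       = 0.2885


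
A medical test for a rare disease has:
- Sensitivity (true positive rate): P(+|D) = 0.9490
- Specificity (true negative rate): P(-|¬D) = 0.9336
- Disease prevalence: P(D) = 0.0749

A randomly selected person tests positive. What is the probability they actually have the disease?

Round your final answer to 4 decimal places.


Let D = has disease, + = positive test

Given:
- P(D) = 0.0749 (prevalence)
- P(+|D) = 0.9490 (sensitivity)
- P(-|¬D) = 0.9336 (specificity)
- P(+|¬D) = 0.0664 (false positive rate = 1 - specificity)

Step 1: Find P(+)
P(+) = P(+|D)P(D) + P(+|¬D)P(¬D)
     = 0.9490 × 0.0749 + 0.0664 × 0.9251
     = 0.07108010 + 0.06142664
     = 0.13250674

Step 2: Apply Bayes' theorem for P(D|+)
P(D|+) = P(+|D)P(D) / P(+)
       = 0.07108010 / 0.13250674
       = 0.5364


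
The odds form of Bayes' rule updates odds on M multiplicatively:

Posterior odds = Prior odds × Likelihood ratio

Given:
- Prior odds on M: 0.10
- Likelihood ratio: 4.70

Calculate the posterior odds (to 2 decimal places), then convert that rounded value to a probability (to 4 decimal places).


Step 1: Calculate posterior odds
Posterior odds = Prior odds × LR
               = 0.10 × 4.70
               = 0.47

Step 2: Convert to probability
P(M|E) = Posterior odds / (1 + Posterior odds)
       = 0.47 / (1 + 0.47)
       = 0.47 / 1.47
       = 0.3197

The evidence increased P(M) from 0.0909 to 0.3197.


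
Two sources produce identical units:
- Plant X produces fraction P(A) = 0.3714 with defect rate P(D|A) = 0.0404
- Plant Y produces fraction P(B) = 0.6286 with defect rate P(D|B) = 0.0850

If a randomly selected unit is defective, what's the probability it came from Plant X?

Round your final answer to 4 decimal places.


Let A = from Plant X, D = defective

Given:
- P(A) = 0.3714, P(B) = 0.6286
- P(D|A) = 0.0404, P(D|B) = 0.0850

Step 1: Find P(D)
P(D) = P(D|A)P(A) + P(D|B)P(B)
     = 0.0404 × 0.3714 + 0.0850 × 0.6286
     = 0.01500456 + 0.05343100
     = 0.06843556

Step 2: Apply Bayes' theorem
P(A|D) = P(D|A)P(A) / P(D)
       = 0.01500456 / 0.06843556
       = 0.2193


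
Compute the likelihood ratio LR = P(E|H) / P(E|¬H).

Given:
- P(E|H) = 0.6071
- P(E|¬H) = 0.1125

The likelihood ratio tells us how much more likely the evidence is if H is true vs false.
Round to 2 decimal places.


Likelihood Ratio (LR) = P(E|H) / P(E|¬H)

LR = 0.6071 / 0.1125
   = 5.40

The evidence is 5.40 times more likely if H is true than if H is false.
LR > 1, so observing E raises the odds in favor of H.


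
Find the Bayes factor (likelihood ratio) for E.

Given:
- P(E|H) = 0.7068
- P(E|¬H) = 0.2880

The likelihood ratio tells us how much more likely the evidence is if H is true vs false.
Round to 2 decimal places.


Likelihood Ratio (LR) = P(E|H) / P(E|¬H)

LR = 0.7068 / 0.2880
   = 2.45

The evidence is 2.45 times more likely if H is true than if H is false.
LR > 1, so observing E raises the odds in favor of H.


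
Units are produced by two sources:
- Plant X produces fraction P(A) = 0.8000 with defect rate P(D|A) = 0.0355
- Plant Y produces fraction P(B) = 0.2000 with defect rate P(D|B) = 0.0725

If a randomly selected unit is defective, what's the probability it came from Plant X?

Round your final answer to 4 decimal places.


Let A = from Plant X, D = defective

Given:
- P(A) = 0.8000, P(B) = 0.2000
- P(D|A) = 0.0355, P(D|B) = 0.0725

Step 1: Find P(D)
P(D) = P(D|A)P(A) + P(D|B)P(B)
     = 0.0355 × 0.8000 + 0.0725 × 0.2000
     = 0.02840000 + 0.01450000
     = 0.04290000

Step 2: Apply Bayes' theorem
P(A|D) = P(D|A)P(A) / P(D)
       = 0.02840000 / 0.04290000
       = 0.6620


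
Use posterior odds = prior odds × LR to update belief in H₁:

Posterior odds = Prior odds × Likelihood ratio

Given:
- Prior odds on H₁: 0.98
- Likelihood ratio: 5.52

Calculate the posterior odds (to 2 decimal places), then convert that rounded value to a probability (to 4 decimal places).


Step 1: Calculate posterior odds
Posterior odds = Prior odds × LR
               = 0.98 × 5.52
               = 5.41

Step 2: Convert to probability
P(H₁|E) = Posterior odds / (1 + Posterior odds)
       = 5.41 / (1 + 5.41)
       = 5.41 / 6.41
       = 0.8440

The evidence increased P(H₁) from 0.4949 to 0.8440.


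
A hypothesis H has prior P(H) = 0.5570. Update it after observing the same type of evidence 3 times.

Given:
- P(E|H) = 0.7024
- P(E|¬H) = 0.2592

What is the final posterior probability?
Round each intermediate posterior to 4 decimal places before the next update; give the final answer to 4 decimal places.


Sequential Bayesian updating:

Initial prior: P(H) = 0.5570

Update 1:
  P(E) = 0.7024 × 0.5570 + 0.2592 × 0.4430 = 0.39123680 + 0.11482560 = 0.50606240
  P(H|E) = 0.39123680 / 0.50606240 = 0.7731

Update 2:
  P(E) = 0.7024 × 0.7731 + 0.2592 × 0.2269 = 0.54302544 + 0.05881248 = 0.60183792
  P(H|E) = 0.54302544 / 0.60183792 = 0.9023

Update 3:
  P(E) = 0.7024 × 0.9023 + 0.2592 × 0.0977 = 0.63377552 + 0.02532384 = 0.65909936
  P(H|E) = 0.63377552 / 0.65909936 = 0.9616

Final posterior: 0.9616


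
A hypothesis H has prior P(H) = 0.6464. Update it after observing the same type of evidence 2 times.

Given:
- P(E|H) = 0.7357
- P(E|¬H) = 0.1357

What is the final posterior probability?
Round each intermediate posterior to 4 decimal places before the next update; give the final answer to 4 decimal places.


Sequential Bayesian updating:

Initial prior: P(H) = 0.6464

Update 1:
  P(E) = 0.7357 × 0.6464 + 0.1357 × 0.3536 = 0.47555648 + 0.04798352 = 0.52354000
  P(H|E) = 0.47555648 / 0.52354000 = 0.9083

Update 2:
  P(E) = 0.7357 × 0.9083 + 0.1357 × 0.0917 = 0.66823631 + 0.01244369 = 0.68068000
  P(H|E) = 0.66823631 / 0.68068000 = 0.9817

Final posterior: 0.9817


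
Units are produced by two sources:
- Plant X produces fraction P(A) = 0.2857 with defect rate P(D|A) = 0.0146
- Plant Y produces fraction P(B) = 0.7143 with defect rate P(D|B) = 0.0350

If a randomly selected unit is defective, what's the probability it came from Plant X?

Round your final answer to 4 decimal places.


Let A = from Plant X, D = defective

Given:
- P(A) = 0.2857, P(B) = 0.7143
- P(D|A) = 0.0146, P(D|B) = 0.0350

Step 1: Find P(D)
P(D) = P(D|A)P(A) + P(D|B)P(B)
     = 0.0146 × 0.2857 + 0.0350 × 0.7143
     = 0.00417122 + 0.02500050
     = 0.02917172

Step 2: Apply Bayes' theorem
P(A|D) = P(D|A)P(A) / P(D)
       = 0.00417122 / 0.02917172
       = 0.1430


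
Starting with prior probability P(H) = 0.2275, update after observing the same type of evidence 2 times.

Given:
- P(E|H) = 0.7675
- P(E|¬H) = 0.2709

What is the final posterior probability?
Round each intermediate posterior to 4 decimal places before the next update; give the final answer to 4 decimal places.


Sequential Bayesian updating:

Initial prior: P(H) = 0.2275

Update 1:
  P(E) = 0.7675 × 0.2275 + 0.2709 × 0.7725 = 0.17460625 + 0.20927025 = 0.38387650
  P(H|E) = 0.17460625 / 0.38387650 = 0.4549

Update 2:
  P(E) = 0.7675 × 0.4549 + 0.2709 × 0.5451 = 0.34913575 + 0.14766759 = 0.49680334
  P(H|E) = 0.34913575 / 0.49680334 = 0.7028

Final posterior: 0.7028


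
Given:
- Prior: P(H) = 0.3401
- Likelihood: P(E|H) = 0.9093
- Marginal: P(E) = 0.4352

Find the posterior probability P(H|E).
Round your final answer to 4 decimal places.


Using Bayes' theorem:

P(H|E) = P(E|H) × P(H) / P(E)
       = 0.9093 × 0.3401 / 0.4352
       = 0.30925293 / 0.4352
       = 0.7106

The evidence strengthens our belief in H.
Prior: 0.3401 → Posterior: 0.7106


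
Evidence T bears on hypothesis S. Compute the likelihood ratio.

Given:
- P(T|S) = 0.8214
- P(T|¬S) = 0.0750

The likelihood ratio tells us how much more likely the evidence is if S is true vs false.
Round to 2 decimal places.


Likelihood Ratio (LR) = P(T|S) / P(T|¬S)

LR = 0.8214 / 0.0750
   = 10.95

The evidence is 10.95 times more likely if S is true than if S is false.
Because LR exceeds 1, T is evidence for S.


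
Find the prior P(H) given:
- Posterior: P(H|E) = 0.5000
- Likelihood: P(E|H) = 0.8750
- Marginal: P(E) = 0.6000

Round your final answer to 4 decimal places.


From Bayes' theorem: P(H|E) = P(E|H) × P(H) / P(E)

Rearranging for P(H):
P(H) = P(H|E) × P(E) / P(E|H)
     = 0.5000 × 0.6000 / 0.8750
     = 0.30000000 / 0.8750
     = 0.3429


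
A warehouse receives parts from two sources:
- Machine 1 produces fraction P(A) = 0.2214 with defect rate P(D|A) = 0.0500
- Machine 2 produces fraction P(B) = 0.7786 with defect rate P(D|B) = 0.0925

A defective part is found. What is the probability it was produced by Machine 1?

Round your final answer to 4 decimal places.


Let A = from Machine 1, D = defective

Given:
- P(A) = 0.2214, P(B) = 0.7786
- P(D|A) = 0.0500, P(D|B) = 0.0925

Step 1: Find P(D)
P(D) = P(D|A)P(A) + P(D|B)P(B)
     = 0.0500 × 0.2214 + 0.0925 × 0.7786
     = 0.01107000 + 0.07202050
     = 0.08309050

Step 2: Apply Bayes' theorem
P(A|D) = P(D|A)P(A) / P(D)
       = 0.01107000 / 0.08309050
       = 0.1332


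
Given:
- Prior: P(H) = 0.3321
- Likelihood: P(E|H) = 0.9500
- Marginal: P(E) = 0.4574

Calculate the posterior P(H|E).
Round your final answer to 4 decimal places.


Using Bayes' theorem:

P(H|E) = P(E|H) × P(H) / P(E)
       = 0.9500 × 0.3321 / 0.4574
       = 0.31549500 / 0.4574
       = 0.6898

The evidence strengthens our belief in H.
Prior: 0.3321 → Posterior: 0.6898


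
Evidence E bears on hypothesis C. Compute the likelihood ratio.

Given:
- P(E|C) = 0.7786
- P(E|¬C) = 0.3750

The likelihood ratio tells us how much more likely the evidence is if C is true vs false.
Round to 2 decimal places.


Likelihood Ratio (LR) = P(E|C) / P(E|¬C)

LR = 0.7786 / 0.3750
   = 2.08

The evidence is 2.08 times more likely if C is true than if C is false.
Since LR > 1, the evidence supports C over ¬C.


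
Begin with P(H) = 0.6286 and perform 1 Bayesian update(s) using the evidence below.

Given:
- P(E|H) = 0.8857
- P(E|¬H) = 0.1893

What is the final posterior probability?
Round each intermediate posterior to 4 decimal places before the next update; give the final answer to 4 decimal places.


Sequential Bayesian updating:

Initial prior: P(H) = 0.6286

Update 1:
  P(E) = 0.8857 × 0.6286 + 0.1893 × 0.3714 = 0.55675102 + 0.07030602 = 0.62705704
  P(H|E) = 0.55675102 / 0.62705704 = 0.8879

Final posterior: 0.8879


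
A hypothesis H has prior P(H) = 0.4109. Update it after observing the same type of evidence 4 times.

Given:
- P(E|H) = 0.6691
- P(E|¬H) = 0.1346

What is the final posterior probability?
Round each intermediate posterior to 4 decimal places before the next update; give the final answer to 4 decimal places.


Sequential Bayesian updating:

Initial prior: P(H) = 0.4109

Update 1:
  P(E) = 0.6691 × 0.4109 + 0.1346 × 0.5891 = 0.27493319 + 0.07929286 = 0.35422605
  P(H|E) = 0.27493319 / 0.35422605 = 0.7762

Update 2:
  P(E) = 0.6691 × 0.7762 + 0.1346 × 0.2238 = 0.51935542 + 0.03012348 = 0.54947890
  P(H|E) = 0.51935542 / 0.54947890 = 0.9452

Update 3:
  P(E) = 0.6691 × 0.9452 + 0.1346 × 0.0548 = 0.63243332 + 0.00737608 = 0.63980940
  P(H|E) = 0.63243332 / 0.63980940 = 0.9885

Update 4:
  P(E) = 0.6691 × 0.9885 + 0.1346 × 0.0115 = 0.66140535 + 0.00154790 = 0.66295325
  P(H|E) = 0.66140535 / 0.66295325 = 0.9977

Final posterior: 0.9977


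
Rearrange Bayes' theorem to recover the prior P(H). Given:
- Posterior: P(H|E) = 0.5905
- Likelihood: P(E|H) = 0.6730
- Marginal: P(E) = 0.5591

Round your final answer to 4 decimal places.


From Bayes' theorem: P(H|E) = P(E|H) × P(H) / P(E)

Rearranging for P(H):
P(H) = P(H|E) × P(E) / P(E|H)
     = 0.5905 × 0.5591 / 0.6730
     = 0.33014855 / 0.6730
     = 0.4906


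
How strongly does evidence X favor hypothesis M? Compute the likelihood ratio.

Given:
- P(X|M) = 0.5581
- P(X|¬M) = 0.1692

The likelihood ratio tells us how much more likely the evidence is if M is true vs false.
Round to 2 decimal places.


Likelihood Ratio (LR) = P(X|M) / P(X|¬M)

LR = 0.5581 / 0.1692
   = 3.30

The evidence is 3.30 times more likely if M is true than if M is false.
LR > 1, so observing X raises the odds in favor of M.


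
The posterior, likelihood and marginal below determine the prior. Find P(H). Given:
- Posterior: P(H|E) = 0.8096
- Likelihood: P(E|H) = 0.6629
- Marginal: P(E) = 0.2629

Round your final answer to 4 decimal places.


From Bayes' theorem: P(H|E) = P(E|H) × P(H) / P(E)

Rearranging for P(H):
P(H) = P(H|E) × P(E) / P(E|H)
     = 0.8096 × 0.2629 / 0.6629
     = 0.21284384 / 0.6629
     = 0.3211


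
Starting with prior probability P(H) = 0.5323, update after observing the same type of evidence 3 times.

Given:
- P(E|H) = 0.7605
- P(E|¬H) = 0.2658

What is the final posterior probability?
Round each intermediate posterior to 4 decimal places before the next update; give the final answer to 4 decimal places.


Sequential Bayesian updating:

Initial prior: P(H) = 0.5323

Update 1:
  P(E) = 0.7605 × 0.5323 + 0.2658 × 0.4677 = 0.40481415 + 0.12431466 = 0.52912881
  P(H|E) = 0.40481415 / 0.52912881 = 0.7651

Update 2:
  P(E) = 0.7605 × 0.7651 + 0.2658 × 0.2349 = 0.58185855 + 0.06243642 = 0.64429497
  P(H|E) = 0.58185855 / 0.64429497 = 0.9031

Update 3:
  P(E) = 0.7605 × 0.9031 + 0.2658 × 0.0969 = 0.68680755 + 0.02575602 = 0.71256357
  P(H|E) = 0.68680755 / 0.71256357 = 0.9639

Final posterior: 0.9639


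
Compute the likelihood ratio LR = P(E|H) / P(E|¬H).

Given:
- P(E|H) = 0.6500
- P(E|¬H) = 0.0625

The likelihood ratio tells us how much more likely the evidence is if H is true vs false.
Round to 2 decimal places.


Likelihood Ratio (LR) = P(E|H) / P(E|¬H)

LR = 0.6500 / 0.0625
   = 10.40

The evidence is 10.40 times more likely if H is true than if H is false.
Because LR exceeds 1, E is evidence for H.


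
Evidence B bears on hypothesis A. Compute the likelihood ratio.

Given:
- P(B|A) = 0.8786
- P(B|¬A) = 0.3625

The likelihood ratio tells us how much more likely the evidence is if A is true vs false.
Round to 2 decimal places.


Likelihood Ratio (LR) = P(B|A) / P(B|¬A)

LR = 0.8786 / 0.3625
   = 2.42

The evidence is 2.42 times more likely if A is true than if A is false.
Because LR exceeds 1, B is evidence for A.


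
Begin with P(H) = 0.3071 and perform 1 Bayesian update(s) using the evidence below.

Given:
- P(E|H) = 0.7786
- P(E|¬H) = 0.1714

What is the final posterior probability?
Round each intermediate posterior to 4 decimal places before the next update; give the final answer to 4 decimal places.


Sequential Bayesian updating:

Initial prior: P(H) = 0.3071

Update 1:
  P(E) = 0.7786 × 0.3071 + 0.1714 × 0.6929 = 0.23910806 + 0.11876306 = 0.35787112
  P(H|E) = 0.23910806 / 0.35787112 = 0.6681

Final posterior: 0.6681


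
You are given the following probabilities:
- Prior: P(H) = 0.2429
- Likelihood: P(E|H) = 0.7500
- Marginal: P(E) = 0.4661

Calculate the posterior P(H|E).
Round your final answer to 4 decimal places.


Using Bayes' theorem:

P(H|E) = P(E|H) × P(H) / P(E)
       = 0.7500 × 0.2429 / 0.4661
       = 0.18217500 / 0.4661
       = 0.3908

The evidence strengthens our belief in H.
Prior: 0.2429 → Posterior: 0.3908


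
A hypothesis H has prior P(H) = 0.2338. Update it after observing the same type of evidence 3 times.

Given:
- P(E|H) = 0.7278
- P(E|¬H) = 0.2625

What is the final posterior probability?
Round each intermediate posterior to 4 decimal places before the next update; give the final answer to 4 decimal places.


Sequential Bayesian updating:

Initial prior: P(H) = 0.2338

Update 1:
  P(E) = 0.7278 × 0.2338 + 0.2625 × 0.7662 = 0.17015964 + 0.20112750 = 0.37128714
  P(H|E) = 0.17015964 / 0.37128714 = 0.4583

Update 2:
  P(E) = 0.7278 × 0.4583 + 0.2625 × 0.5417 = 0.33355074 + 0.14219625 = 0.47574699
  P(H|E) = 0.33355074 / 0.47574699 = 0.7011

Update 3:
  P(E) = 0.7278 × 0.7011 + 0.2625 × 0.2989 = 0.51026058 + 0.07846125 = 0.58872183
  P(H|E) = 0.51026058 / 0.58872183 = 0.8667

Final posterior: 0.8667


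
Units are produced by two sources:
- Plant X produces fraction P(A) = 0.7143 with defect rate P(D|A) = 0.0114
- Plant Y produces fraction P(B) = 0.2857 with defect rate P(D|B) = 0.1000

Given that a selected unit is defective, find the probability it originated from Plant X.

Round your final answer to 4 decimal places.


Let A = from Plant X, D = defective

Given:
- P(A) = 0.7143, P(B) = 0.2857
- P(D|A) = 0.0114, P(D|B) = 0.1000

Step 1: Find P(D)
P(D) = P(D|A)P(A) + P(D|B)P(B)
     = 0.0114 × 0.7143 + 0.1000 × 0.2857
     = 0.00814302 + 0.02857000
     = 0.03671302

Step 2: Apply Bayes' theorem
P(A|D) = P(D|A)P(A) / P(D)
       = 0.00814302 / 0.03671302
       = 0.2218


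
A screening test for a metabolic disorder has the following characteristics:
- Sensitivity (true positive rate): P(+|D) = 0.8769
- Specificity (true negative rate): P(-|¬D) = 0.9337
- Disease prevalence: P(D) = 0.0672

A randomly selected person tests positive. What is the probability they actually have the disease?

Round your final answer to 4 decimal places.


Let D = has disease, + = positive test

Given:
- P(D) = 0.0672 (prevalence)
- P(+|D) = 0.8769 (sensitivity)
- P(-|¬D) = 0.9337 (specificity)
- P(+|¬D) = 0.0663 (false positive rate = 1 - specificity)

Step 1: Find P(+)
P(+) = P(+|D)P(D) + P(+|¬D)P(¬D)
     = 0.8769 × 0.0672 + 0.0663 × 0.9328
     = 0.05892768 + 0.06184464
     = 0.12077232

Step 2: Apply Bayes' theorem for P(D|+)
P(D|+) = P(+|D)P(D) / P(+)
       = 0.05892768 / 0.12077232
       = 0.4879


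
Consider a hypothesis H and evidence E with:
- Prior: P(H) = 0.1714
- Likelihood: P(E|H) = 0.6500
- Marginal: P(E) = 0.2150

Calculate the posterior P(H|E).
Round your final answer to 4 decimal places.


Using Bayes' theorem:

P(H|E) = P(E|H) × P(H) / P(E)
       = 0.6500 × 0.1714 / 0.2150
       = 0.11141000 / 0.2150
       = 0.5182

The evidence strengthens our belief in H.
Prior: 0.1714 → Posterior: 0.5182


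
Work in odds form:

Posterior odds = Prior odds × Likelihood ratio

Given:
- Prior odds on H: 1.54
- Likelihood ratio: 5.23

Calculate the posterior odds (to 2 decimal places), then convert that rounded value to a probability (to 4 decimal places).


Step 1: Calculate posterior odds
Posterior odds = Prior odds × LR
               = 1.54 × 5.23
               = 8.05

Step 2: Convert to probability
P(H|E) = Posterior odds / (1 + Posterior odds)
       = 8.05 / (1 + 8.05)
       = 8.05 / 9.05
       = 0.8895

The evidence increased P(H) from 0.6063 to 0.8895.


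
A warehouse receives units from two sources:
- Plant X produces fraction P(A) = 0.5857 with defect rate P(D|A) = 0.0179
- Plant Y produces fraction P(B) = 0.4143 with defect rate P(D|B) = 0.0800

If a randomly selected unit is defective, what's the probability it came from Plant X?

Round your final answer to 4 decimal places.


Let A = from Plant X, D = defective

Given:
- P(A) = 0.5857, P(B) = 0.4143
- P(D|A) = 0.0179, P(D|B) = 0.0800

Step 1: Find P(D)
P(D) = P(D|A)P(A) + P(D|B)P(B)
     = 0.0179 × 0.5857 + 0.0800 × 0.4143
     = 0.01048403 + 0.03314400
     = 0.04362803

Step 2: Apply Bayes' theorem
P(A|D) = P(D|A)P(A) / P(D)
       = 0.01048403 / 0.04362803
       = 0.2403


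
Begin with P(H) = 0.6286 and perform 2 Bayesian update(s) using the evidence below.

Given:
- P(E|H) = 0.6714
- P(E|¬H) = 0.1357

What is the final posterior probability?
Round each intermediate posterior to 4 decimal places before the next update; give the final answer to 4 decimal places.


Sequential Bayesian updating:

Initial prior: P(H) = 0.6286

Update 1:
  P(E) = 0.6714 × 0.6286 + 0.1357 × 0.3714 = 0.42204204 + 0.05039898 = 0.47244102
  P(H|E) = 0.42204204 / 0.47244102 = 0.8933

Update 2:
  P(E) = 0.6714 × 0.8933 + 0.1357 × 0.1067 = 0.59976162 + 0.01447919 = 0.61424081
  P(H|E) = 0.59976162 / 0.61424081 = 0.9764

Final posterior: 0.9764


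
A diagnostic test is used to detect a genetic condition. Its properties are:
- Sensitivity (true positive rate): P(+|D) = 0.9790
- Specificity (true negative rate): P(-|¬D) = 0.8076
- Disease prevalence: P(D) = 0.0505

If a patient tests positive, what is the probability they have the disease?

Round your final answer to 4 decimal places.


Let D = has disease, + = positive test

Given:
- P(D) = 0.0505 (prevalence)
- P(+|D) = 0.9790 (sensitivity)
- P(-|¬D) = 0.8076 (specificity)
- P(+|¬D) = 0.1924 (false positive rate = 1 - specificity)

Step 1: Find P(+)
P(+) = P(+|D)P(D) + P(+|¬D)P(¬D)
     = 0.9790 × 0.0505 + 0.1924 × 0.9495
     = 0.04943950 + 0.18268380
     = 0.23212330

Step 2: Apply Bayes' theorem for P(D|+)
P(D|+) = P(+|D)P(D) / P(+)
       = 0.04943950 / 0.23212330
       = 0.2130


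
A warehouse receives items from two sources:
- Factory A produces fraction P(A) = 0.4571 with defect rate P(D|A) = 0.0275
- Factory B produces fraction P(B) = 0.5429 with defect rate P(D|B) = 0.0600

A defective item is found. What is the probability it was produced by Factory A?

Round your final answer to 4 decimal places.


Let A = from Factory A, D = defective

Given:
- P(A) = 0.4571, P(B) = 0.5429
- P(D|A) = 0.0275, P(D|B) = 0.0600

Step 1: Find P(D)
P(D) = P(D|A)P(A) + P(D|B)P(B)
     = 0.0275 × 0.4571 + 0.0600 × 0.5429
     = 0.01257025 + 0.03257400
     = 0.04514425

Step 2: Apply Bayes' theorem
P(A|D) = P(D|A)P(A) / P(D)
       = 0.01257025 / 0.04514425
       = 0.2784


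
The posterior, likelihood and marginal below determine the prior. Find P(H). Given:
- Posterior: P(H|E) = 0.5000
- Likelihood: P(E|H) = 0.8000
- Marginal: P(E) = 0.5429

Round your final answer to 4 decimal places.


From Bayes' theorem: P(H|E) = P(E|H) × P(H) / P(E)

Rearranging for P(H):
P(H) = P(H|E) × P(E) / P(E|H)
     = 0.5000 × 0.5429 / 0.8000
     = 0.27145000 / 0.8000
     = 0.3393


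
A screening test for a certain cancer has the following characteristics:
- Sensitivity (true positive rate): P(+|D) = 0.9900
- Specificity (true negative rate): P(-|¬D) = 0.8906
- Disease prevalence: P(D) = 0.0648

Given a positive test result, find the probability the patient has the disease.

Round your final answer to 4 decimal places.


Let D = has disease, + = positive test

Given:
- P(D) = 0.0648 (prevalence)
- P(+|D) = 0.9900 (sensitivity)
- P(-|¬D) = 0.8906 (specificity)
- P(+|¬D) = 0.1094 (false positive rate = 1 - specificity)

Step 1: Find P(+)
P(+) = P(+|D)P(D) + P(+|¬D)P(¬D)
     = 0.9900 × 0.0648 + 0.1094 × 0.9352
     = 0.06415200 + 0.10231088
     = 0.16646288

Step 2: Apply Bayes' theorem for P(D|+)
P(D|+) = P(+|D)P(D) / P(+)
       = 0.06415200 / 0.16646288
       = 0.3854


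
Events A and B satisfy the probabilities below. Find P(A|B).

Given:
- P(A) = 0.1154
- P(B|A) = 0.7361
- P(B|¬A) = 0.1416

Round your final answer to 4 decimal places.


Bayes' theorem: P(A|B) = P(B|A) × P(A) / P(B)

Step 1: Calculate P(B) using law of total probability
P(B) = P(B|A)P(A) + P(B|¬A)P(¬A)
     = 0.7361 × 0.1154 + 0.1416 × 0.8846
     = 0.08494594 + 0.12525936
     = 0.21020530

Step 2: Apply Bayes' theorem
P(A|B) = P(B|A) × P(A) / P(B)
       = 0.08494594 / 0.21020530
       = 0.4041


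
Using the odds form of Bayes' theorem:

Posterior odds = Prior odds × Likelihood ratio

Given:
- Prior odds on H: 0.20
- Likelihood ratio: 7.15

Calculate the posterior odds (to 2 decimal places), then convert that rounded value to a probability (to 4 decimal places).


Step 1: Calculate posterior odds
Posterior odds = Prior odds × LR
               = 0.20 × 7.15
               = 1.43

Step 2: Convert to probability
P(H|E) = Posterior odds / (1 + Posterior odds)
       = 1.43 / (1 + 1.43)
       = 1.43 / 2.43
       = 0.5885

The evidence increased P(H) from 0.1667 to 0.5885.


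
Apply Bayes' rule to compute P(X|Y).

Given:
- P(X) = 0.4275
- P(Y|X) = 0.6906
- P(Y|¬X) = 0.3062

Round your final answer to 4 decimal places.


Bayes' theorem: P(X|Y) = P(Y|X) × P(X) / P(Y)

Step 1: Calculate P(Y) using law of total probability
P(Y) = P(Y|X)P(X) + P(Y|¬X)P(¬X)
     = 0.6906 × 0.4275 + 0.3062 × 0.5725
     = 0.29523150 + 0.17529950
     = 0.47053100

Step 2: Apply Bayes' theorem
P(X|Y) = P(Y|X) × P(X) / P(Y)
       = 0.29523150 / 0.47053100
       = 0.6274


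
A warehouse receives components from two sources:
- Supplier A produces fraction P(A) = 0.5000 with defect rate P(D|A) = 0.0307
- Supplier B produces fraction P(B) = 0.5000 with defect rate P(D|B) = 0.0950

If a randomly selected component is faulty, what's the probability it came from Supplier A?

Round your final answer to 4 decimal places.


Let A = from Supplier A, D = faulty

Given:
- P(A) = 0.5000, P(B) = 0.5000
- P(D|A) = 0.0307, P(D|B) = 0.0950

Step 1: Find P(D)
P(D) = P(D|A)P(A) + P(D|B)P(B)
     = 0.0307 × 0.5000 + 0.0950 × 0.5000
     = 0.01535000 + 0.04750000
     = 0.06285000

Step 2: Apply Bayes' theorem
P(A|D) = P(D|A)P(A) / P(D)
       = 0.01535000 / 0.06285000
       = 0.2442


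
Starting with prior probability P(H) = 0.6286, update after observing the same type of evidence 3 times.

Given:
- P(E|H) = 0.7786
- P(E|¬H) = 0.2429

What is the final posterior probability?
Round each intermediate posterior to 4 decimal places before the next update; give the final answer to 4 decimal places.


Sequential Bayesian updating:

Initial prior: P(H) = 0.6286

Update 1:
  P(E) = 0.7786 × 0.6286 + 0.2429 × 0.3714 = 0.48942796 + 0.09021306 = 0.57964102
  P(H|E) = 0.48942796 / 0.57964102 = 0.8444

Update 2:
  P(E) = 0.7786 × 0.8444 + 0.2429 × 0.1556 = 0.65744984 + 0.03779524 = 0.69524508
  P(H|E) = 0.65744984 / 0.69524508 = 0.9456

Update 3:
  P(E) = 0.7786 × 0.9456 + 0.2429 × 0.0544 = 0.73624416 + 0.01321376 = 0.74945792
  P(H|E) = 0.73624416 / 0.74945792 = 0.9824

Final posterior: 0.9824


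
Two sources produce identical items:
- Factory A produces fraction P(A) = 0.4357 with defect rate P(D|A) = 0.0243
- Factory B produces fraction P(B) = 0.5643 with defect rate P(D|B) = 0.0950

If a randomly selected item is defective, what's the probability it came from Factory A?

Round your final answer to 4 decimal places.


Let A = from Factory A, D = defective

Given:
- P(A) = 0.4357, P(B) = 0.5643
- P(D|A) = 0.0243, P(D|B) = 0.0950

Step 1: Find P(D)
P(D) = P(D|A)P(A) + P(D|B)P(B)
     = 0.0243 × 0.4357 + 0.0950 × 0.5643
     = 0.01058751 + 0.05360850
     = 0.06419601

Step 2: Apply Bayes' theorem
P(A|D) = P(D|A)P(A) / P(D)
       = 0.01058751 / 0.06419601
       = 0.1649


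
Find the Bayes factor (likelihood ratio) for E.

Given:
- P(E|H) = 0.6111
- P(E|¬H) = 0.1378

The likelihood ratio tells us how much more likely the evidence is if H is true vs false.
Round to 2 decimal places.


Likelihood Ratio (LR) = P(E|H) / P(E|¬H)

LR = 0.6111 / 0.1378
   = 4.43

The evidence is 4.43 times more likely if H is true than if H is false.
Since LR > 1, the evidence supports H over ¬H.


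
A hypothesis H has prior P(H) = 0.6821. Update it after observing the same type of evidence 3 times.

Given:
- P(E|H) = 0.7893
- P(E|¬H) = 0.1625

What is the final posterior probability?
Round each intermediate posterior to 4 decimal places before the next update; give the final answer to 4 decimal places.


Sequential Bayesian updating:

Initial prior: P(H) = 0.6821

Update 1:
  P(E) = 0.7893 × 0.6821 + 0.1625 × 0.3179 = 0.53838153 + 0.05165875 = 0.59004028
  P(H|E) = 0.53838153 / 0.59004028 = 0.9124

Update 2:
  P(E) = 0.7893 × 0.9124 + 0.1625 × 0.0876 = 0.72015732 + 0.01423500 = 0.73439232
  P(H|E) = 0.72015732 / 0.73439232 = 0.9806

Update 3:
  P(E) = 0.7893 × 0.9806 + 0.1625 × 0.0194 = 0.77398758 + 0.00315250 = 0.77714008
  P(H|E) = 0.77398758 / 0.77714008 = 0.9959

Final posterior: 0.9959


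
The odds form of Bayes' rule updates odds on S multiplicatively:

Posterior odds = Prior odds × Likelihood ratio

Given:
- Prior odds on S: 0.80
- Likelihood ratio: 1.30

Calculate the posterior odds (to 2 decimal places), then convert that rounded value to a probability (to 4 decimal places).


Step 1: Calculate posterior odds
Posterior odds = Prior odds × LR
               = 0.80 × 1.30
               = 1.04

Step 2: Convert to probability
P(S|E) = Posterior odds / (1 + Posterior odds)
       = 1.04 / (1 + 1.04)
       = 1.04 / 2.04
       = 0.5098

The evidence increased P(S) from 0.4444 to 0.5098.


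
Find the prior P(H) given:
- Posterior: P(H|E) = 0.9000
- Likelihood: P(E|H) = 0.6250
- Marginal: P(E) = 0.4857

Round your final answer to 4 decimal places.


From Bayes' theorem: P(H|E) = P(E|H) × P(H) / P(E)

Rearranging for P(H):
P(H) = P(H|E) × P(E) / P(E|H)
     = 0.9000 × 0.4857 / 0.6250
     = 0.43713000 / 0.6250
     = 0.6994


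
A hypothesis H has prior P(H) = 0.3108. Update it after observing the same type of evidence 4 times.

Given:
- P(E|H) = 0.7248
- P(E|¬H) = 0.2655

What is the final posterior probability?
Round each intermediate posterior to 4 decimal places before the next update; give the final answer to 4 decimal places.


Sequential Bayesian updating:

Initial prior: P(H) = 0.3108

Update 1:
  P(E) = 0.7248 × 0.3108 + 0.2655 × 0.6892 = 0.22526784 + 0.18298260 = 0.40825044
  P(H|E) = 0.22526784 / 0.40825044 = 0.5518

Update 2:
  P(E) = 0.7248 × 0.5518 + 0.2655 × 0.4482 = 0.39994464 + 0.11899710 = 0.51894174
  P(H|E) = 0.39994464 / 0.51894174 = 0.7707

Update 3:
  P(E) = 0.7248 × 0.7707 + 0.2655 × 0.2293 = 0.55860336 + 0.06087915 = 0.61948251
  P(H|E) = 0.55860336 / 0.61948251 = 0.9017

Update 4:
  P(E) = 0.7248 × 0.9017 + 0.2655 × 0.0983 = 0.65355216 + 0.02609865 = 0.67965081
  P(H|E) = 0.65355216 / 0.67965081 = 0.9616

Final posterior: 0.9616


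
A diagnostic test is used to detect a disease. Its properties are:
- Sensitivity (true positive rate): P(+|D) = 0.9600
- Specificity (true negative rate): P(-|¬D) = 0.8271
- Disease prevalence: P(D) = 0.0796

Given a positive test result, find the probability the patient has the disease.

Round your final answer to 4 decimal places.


Let D = has disease, + = positive test

Given:
- P(D) = 0.0796 (prevalence)
- P(+|D) = 0.9600 (sensitivity)
- P(-|¬D) = 0.8271 (specificity)
- P(+|¬D) = 0.1729 (false positive rate = 1 - specificity)

Step 1: Find P(+)
P(+) = P(+|D)P(D) + P(+|¬D)P(¬D)
     = 0.9600 × 0.0796 + 0.1729 × 0.9204
     = 0.07641600 + 0.15913716
     = 0.23555316

Step 2: Apply Bayes' theorem for P(D|+)
P(D|+) = P(+|D)P(D) / P(+)
       = 0.07641600 / 0.23555316
       = 0.3244


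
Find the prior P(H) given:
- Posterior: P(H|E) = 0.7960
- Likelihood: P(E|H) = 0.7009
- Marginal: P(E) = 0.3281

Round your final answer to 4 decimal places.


From Bayes' theorem: P(H|E) = P(E|H) × P(H) / P(E)

Rearranging for P(H):
P(H) = P(H|E) × P(E) / P(E|H)
     = 0.7960 × 0.3281 / 0.7009
     = 0.26116760 / 0.7009
     = 0.3726


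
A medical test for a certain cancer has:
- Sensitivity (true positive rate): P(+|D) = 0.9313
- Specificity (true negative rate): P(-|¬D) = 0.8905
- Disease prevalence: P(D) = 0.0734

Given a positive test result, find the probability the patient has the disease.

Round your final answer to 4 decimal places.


Let D = has disease, + = positive test

Given:
- P(D) = 0.0734 (prevalence)
- P(+|D) = 0.9313 (sensitivity)
- P(-|¬D) = 0.8905 (specificity)
- P(+|¬D) = 0.1095 (false positive rate = 1 - specificity)

Step 1: Find P(+)
P(+) = P(+|D)P(D) + P(+|¬D)P(¬D)
     = 0.9313 × 0.0734 + 0.1095 × 0.9266
     = 0.06835742 + 0.10146270
     = 0.16982012

Step 2: Apply Bayes' theorem for P(D|+)
P(D|+) = P(+|D)P(D) / P(+)
       = 0.06835742 / 0.16982012
       = 0.4025


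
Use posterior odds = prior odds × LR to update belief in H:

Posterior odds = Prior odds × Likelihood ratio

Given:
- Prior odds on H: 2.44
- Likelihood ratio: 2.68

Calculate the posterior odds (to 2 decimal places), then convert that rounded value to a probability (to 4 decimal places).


Step 1: Calculate posterior odds
Posterior odds = Prior odds × LR
               = 2.44 × 2.68
               = 6.54

Step 2: Convert to probability
P(H|E) = Posterior odds / (1 + Posterior odds)
       = 6.54 / (1 + 6.54)
       = 6.54 / 7.54
       = 0.8674

The evidence increased P(H) from 0.7093 to 0.8674.


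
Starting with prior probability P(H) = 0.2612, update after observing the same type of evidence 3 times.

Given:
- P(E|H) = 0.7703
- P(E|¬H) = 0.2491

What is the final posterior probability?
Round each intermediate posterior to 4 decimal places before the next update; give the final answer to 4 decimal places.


Sequential Bayesian updating:

Initial prior: P(H) = 0.2612

Update 1:
  P(E) = 0.7703 × 0.2612 + 0.2491 × 0.7388 = 0.20120236 + 0.18403508 = 0.38523744
  P(H|E) = 0.20120236 / 0.38523744 = 0.5223

Update 2:
  P(E) = 0.7703 × 0.5223 + 0.2491 × 0.4777 = 0.40232769 + 0.11899507 = 0.52132276
  P(H|E) = 0.40232769 / 0.52132276 = 0.7717

Update 3:
  P(E) = 0.7703 × 0.7717 + 0.2491 × 0.2283 = 0.59444051 + 0.05686953 = 0.65131004
  P(H|E) = 0.59444051 / 0.65131004 = 0.9127

Final posterior: 0.9127


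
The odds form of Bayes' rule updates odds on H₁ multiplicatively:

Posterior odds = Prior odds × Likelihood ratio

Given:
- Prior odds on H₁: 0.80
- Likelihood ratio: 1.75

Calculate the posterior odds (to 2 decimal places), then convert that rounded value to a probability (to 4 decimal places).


Step 1: Calculate posterior odds
Posterior odds = Prior odds × LR
               = 0.80 × 1.75
               = 1.40

Step 2: Convert to probability
P(H₁|E) = Posterior odds / (1 + Posterior odds)
       = 1.40 / (1 + 1.40)
       = 1.40 / 2.40
       = 0.5833

The evidence increased P(H₁) from 0.4444 to 0.5833.


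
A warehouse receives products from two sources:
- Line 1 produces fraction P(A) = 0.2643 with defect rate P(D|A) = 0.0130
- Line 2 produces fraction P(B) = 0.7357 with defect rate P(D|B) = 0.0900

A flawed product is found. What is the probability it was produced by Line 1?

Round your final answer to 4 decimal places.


Let A = from Line 1, D = flawed

Given:
- P(A) = 0.2643, P(B) = 0.7357
- P(D|A) = 0.0130, P(D|B) = 0.0900

Step 1: Find P(D)
P(D) = P(D|A)P(A) + P(D|B)P(B)
     = 0.0130 × 0.2643 + 0.0900 × 0.7357
     = 0.00343590 + 0.06621300
     = 0.06964890

Step 2: Apply Bayes' theorem
P(A|D) = P(D|A)P(A) / P(D)
       = 0.00343590 / 0.06964890
       = 0.0493


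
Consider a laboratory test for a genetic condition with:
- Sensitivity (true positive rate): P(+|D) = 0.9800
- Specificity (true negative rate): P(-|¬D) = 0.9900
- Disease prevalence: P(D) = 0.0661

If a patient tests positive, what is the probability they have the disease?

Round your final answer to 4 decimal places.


Let D = has disease, + = positive test

Given:
- P(D) = 0.0661 (prevalence)
- P(+|D) = 0.9800 (sensitivity)
- P(-|¬D) = 0.9900 (specificity)
- P(+|¬D) = 0.0100 (false positive rate = 1 - specificity)

Step 1: Find P(+)
P(+) = P(+|D)P(D) + P(+|¬D)P(¬D)
     = 0.9800 × 0.0661 + 0.0100 × 0.9339
     = 0.06477800 + 0.00933900
     = 0.07411700

Step 2: Apply Bayes' theorem for P(D|+)
P(D|+) = P(+|D)P(D) / P(+)
       = 0.06477800 / 0.07411700
       = 0.8740


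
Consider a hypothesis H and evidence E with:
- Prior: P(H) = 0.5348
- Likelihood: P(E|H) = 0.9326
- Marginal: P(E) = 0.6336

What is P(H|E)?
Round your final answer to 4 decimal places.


Using Bayes' theorem:

P(H|E) = P(E|H) × P(H) / P(E)
       = 0.9326 × 0.5348 / 0.6336
       = 0.49875448 / 0.6336
       = 0.7872

The evidence strengthens our belief in H.
Prior: 0.5348 → Posterior: 0.7872


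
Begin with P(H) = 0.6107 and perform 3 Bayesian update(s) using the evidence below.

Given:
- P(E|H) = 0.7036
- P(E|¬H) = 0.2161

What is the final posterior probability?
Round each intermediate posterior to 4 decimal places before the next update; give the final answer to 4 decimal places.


Sequential Bayesian updating:

Initial prior: P(H) = 0.6107

Update 1:
  P(E) = 0.7036 × 0.6107 + 0.2161 × 0.3893 = 0.42968852 + 0.08412773 = 0.51381625
  P(H|E) = 0.42968852 / 0.51381625 = 0.8363

Update 2:
  P(E) = 0.7036 × 0.8363 + 0.2161 × 0.1637 = 0.58842068 + 0.03537557 = 0.62379625
  P(H|E) = 0.58842068 / 0.62379625 = 0.9433

Update 3:
  P(E) = 0.7036 × 0.9433 + 0.2161 × 0.0567 = 0.66370588 + 0.01225287 = 0.67595875
  P(H|E) = 0.66370588 / 0.67595875 = 0.9819

Final posterior: 0.9819


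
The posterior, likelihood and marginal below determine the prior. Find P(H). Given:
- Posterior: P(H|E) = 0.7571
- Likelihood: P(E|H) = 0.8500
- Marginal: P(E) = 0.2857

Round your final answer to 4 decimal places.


From Bayes' theorem: P(H|E) = P(E|H) × P(H) / P(E)

Rearranging for P(H):
P(H) = P(H|E) × P(E) / P(E|H)
     = 0.7571 × 0.2857 / 0.8500
     = 0.21630347 / 0.8500
     = 0.2545


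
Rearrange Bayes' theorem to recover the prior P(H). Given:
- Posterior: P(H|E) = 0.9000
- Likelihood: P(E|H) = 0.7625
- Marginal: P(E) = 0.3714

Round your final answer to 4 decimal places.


From Bayes' theorem: P(H|E) = P(E|H) × P(H) / P(E)

Rearranging for P(H):
P(H) = P(H|E) × P(E) / P(E|H)
     = 0.9000 × 0.3714 / 0.7625
     = 0.33426000 / 0.7625
     = 0.4384


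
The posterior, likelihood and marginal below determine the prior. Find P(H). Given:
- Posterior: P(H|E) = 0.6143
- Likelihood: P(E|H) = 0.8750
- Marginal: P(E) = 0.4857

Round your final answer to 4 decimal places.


From Bayes' theorem: P(H|E) = P(E|H) × P(H) / P(E)

Rearranging for P(H):
P(H) = P(H|E) × P(E) / P(E|H)
     = 0.6143 × 0.4857 / 0.8750
     = 0.29836551 / 0.8750
     = 0.3410


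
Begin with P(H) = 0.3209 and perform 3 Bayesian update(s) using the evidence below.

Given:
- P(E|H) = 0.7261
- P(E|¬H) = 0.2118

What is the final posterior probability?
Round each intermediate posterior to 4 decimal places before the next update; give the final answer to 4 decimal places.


Sequential Bayesian updating:

Initial prior: P(H) = 0.3209

Update 1:
  P(E) = 0.7261 × 0.3209 + 0.2118 × 0.6791 = 0.23300549 + 0.14383338 = 0.37683887
  P(H|E) = 0.23300549 / 0.37683887 = 0.6183

Update 2:
  P(E) = 0.7261 × 0.6183 + 0.2118 × 0.3817 = 0.44894763 + 0.08084406 = 0.52979169
  P(H|E) = 0.44894763 / 0.52979169 = 0.8474

Update 3:
  P(E) = 0.7261 × 0.8474 + 0.2118 × 0.1526 = 0.61529714 + 0.03232068 = 0.64761782
  P(H|E) = 0.61529714 / 0.64761782 = 0.9501

Final posterior: 0.9501
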